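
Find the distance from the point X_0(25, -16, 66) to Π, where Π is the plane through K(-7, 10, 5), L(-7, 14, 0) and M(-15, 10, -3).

KL = (0, 4, -5) and KM = (-8, 0, -8), so a normal is n = KL × KM = (-32, 40, 32).
d = |(-32)·25 + 40·(-16) + 32·66 − 784| / √(1024 + 1600 + 1024) = |-112| / (8√57) = 14/√57.

14√57/57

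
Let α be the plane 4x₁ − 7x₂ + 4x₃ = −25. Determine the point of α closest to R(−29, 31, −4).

(-13, 3, 12)

n = (4, −7, 4), |n|² = 81, and n·R − (-25) = -324.
t = -324/81 = -4, so the foot is R − t·n = (−29, 31, −4) − (-4)·(4, −7, 4) = (−13, 3, 12).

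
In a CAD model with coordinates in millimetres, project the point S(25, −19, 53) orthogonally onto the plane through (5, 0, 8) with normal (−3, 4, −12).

(13, -3, 5)

n = (−3, 4, −12), |n|² = 169, and n·S − (-111) = -676.
t = -676/169 = -4, so the foot is S − t·n = (25, −19, 53) − (-4)·(−3, 4, −12) = (13, −3, 5).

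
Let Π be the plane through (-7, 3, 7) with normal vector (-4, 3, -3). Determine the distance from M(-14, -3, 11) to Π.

The plane has equation n·(r − (-7, 3, 7)) = 0, i.e. n·r = 16.
Then n·(-14, -3, 11) - 16 = -2.
|n| = √(16 + 9 + 9) = √34, so the distance is |-2|/√34 = √34/17.

2/√34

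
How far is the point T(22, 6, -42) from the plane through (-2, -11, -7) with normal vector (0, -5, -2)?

15/√29

The plane has equation n·(r − (-2, -11, -7)) = 0, i.e. n·r = 69.
Then n·(22, 6, -42) - 69 = -15.
|n| = √(0 + 25 + 4) = √29, so the distance is |-15|/√29 = 15√29/29.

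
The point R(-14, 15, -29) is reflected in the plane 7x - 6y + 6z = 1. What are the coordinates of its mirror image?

n = (7, -6, 6), |n|² = 121, n·R − 1 = -363, so t = -363/121 = -3.
Foot F = R − (-3)·n = (7, -3, -11); the reflection is 2F − R = (28, -21, 7).

(28, -21, 7)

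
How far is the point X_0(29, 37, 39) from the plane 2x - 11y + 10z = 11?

2

d = |2·29 + (-11)·37 + 10·39 − 11| / √(4 + 121 + 100) = |30| / 15 = 2.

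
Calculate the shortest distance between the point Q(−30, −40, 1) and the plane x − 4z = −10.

d = |1·(-30) + (-4)·1 − (-10)| / √(1 + 0 + 16) = |-24| / √17 = 24/√17.

24/√17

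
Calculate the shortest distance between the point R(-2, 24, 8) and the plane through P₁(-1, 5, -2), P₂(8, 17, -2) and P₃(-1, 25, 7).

17/25

P₁P₂ = (9, 12, 0) and P₁P₃ = (0, 20, 9), so a normal is n = P₁P₂ × P₁P₃ = (108, -81, 180).
Then n·(-2, 24, 8) - (-873) = 153.
|n| = √(11664 + 6561 + 32400) = 225, so the distance is |153|/225 = 17/25.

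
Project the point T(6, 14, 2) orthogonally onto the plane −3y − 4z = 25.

The perpendicular from T has direction n = (0, −3, −4): r = (6, 14, 2) + λ(0, −3, −4).
Substitute into the plane: n·(T + λn) = 25 gives -50 + 25λ = 25, so λ = 3.
Foot = (6, 14, 2) + 3·(0, −3, −4) = (6, 5, −10).

(6, 5, -10)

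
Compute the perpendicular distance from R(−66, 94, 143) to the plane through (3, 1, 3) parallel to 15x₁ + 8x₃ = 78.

Parallel planes share the normal n = (15, 0, 8); since (3, 1, 3) lies on the plane, its equation is 15x₁ + 8x₃ = 69.
n = (15, 0, 8); n·P − 69 = 85; |n| = 17; distance = 85/17 = 5.

5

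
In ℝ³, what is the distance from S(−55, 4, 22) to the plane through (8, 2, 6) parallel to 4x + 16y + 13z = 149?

Parallel planes share the normal n = (4, 16, 13); since (8, 2, 6) lies on the plane, its equation is 4x + 16y + 13z = 142.
n = (4, 16, 13); n·P − 142 = -12; |n| = 21; distance = 12/21 = 4/7.

4/7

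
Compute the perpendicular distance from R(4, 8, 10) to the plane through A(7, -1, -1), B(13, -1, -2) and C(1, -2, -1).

AB = (6, 0, -1) and AC = (-6, -1, 0), so a normal is n = AB × AC = (-1, 6, -6).
Then n·(4, 8, 10) - (-7) = -9.
|n| = √(1 + 36 + 36) = √73, so the distance is |-9|/√73 = 9√73/73.

9√73/73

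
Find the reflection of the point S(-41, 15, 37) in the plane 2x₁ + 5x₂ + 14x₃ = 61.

With n = (2, 5, 14), the signed offset is (n·S − 61)/|n|² = 450/225 = 2.
S' = S − 2t·n = (-41, 15, 37) − 4·(2, 5, 14) = (-49, -5, -19).

(-49, -5, -19)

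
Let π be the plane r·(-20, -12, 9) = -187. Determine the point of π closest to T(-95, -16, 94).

(5, 44, 49)

n = (-20, -12, 9), |n|² = 625, and n·T − (-187) = 3125.
t = 3125/625 = 5, so the foot is T − t·n = (-95, -16, 94) − 5·(-20, -12, 9) = (5, 44, 49).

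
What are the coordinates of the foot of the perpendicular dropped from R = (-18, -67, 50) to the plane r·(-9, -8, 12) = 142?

(18, -35, 2)

The perpendicular from R has direction n = (-9, -8, 12): r = (-18, -67, 50) + λ(-9, -8, 12).
Substitute into the plane: n·(R + λn) = 142 gives 1298 + 289λ = 142, so λ = -4.
Foot = (-18, -67, 50) + (-4)·(-9, -8, 12) = (18, -35, 2).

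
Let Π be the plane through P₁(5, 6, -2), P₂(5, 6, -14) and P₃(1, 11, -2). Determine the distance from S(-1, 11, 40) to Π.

P₁P₂ = (0, 0, -12) and P₁P₃ = (-4, 5, 0), so a normal is n = P₁P₂ × P₁P₃ = (60, 48, 0).
n = (60, 48, 0); n·P − 588 = -120; |n| = 12√41; distance = 120/(12√41) = 10/√41.

10/√41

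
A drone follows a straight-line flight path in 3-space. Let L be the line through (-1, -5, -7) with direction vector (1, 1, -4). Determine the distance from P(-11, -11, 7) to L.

Direction vector d = (1, 1, -4).
AP = (-10, -6, 14), and AP × d = (10, -26, -4).
|AP × d|² = 792 and |d|² = 18, so the distance is √(792/18) = √44 = 2√11.

2√11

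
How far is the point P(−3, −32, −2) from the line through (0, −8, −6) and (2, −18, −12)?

A direction vector is d = (2, −10, −6).
AP = (−3, −24, 4); AP·d = 210, |AP|² = 601, |d|² = 140.
distance² = |AP|² − (AP·d)²/|d|² = 601 − 44100/140 = 286, so the distance is √286.

√286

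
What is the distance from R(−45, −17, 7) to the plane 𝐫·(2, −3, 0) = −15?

24√13/13

Normal vector n = (2, −3, 0), and n·(−45, −17, 7) − (−15) = −24.
|n| = √(4 + 9 + 0) = √13, so the distance is |-24|/√13 = 24√13/13.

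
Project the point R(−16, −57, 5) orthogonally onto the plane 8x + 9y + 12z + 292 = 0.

(-8, -48, 17)

The perpendicular from R has direction n = (8, 9, 12): r = (−16, −57, 5) + μ(8, 9, 12).
Substitute into the plane: n·(R + μn) = -292 gives -581 + 289μ = -292, so μ = 1.
Foot = (−16, −57, 5) + 1·(8, 9, 12) = (−8, −48, 17).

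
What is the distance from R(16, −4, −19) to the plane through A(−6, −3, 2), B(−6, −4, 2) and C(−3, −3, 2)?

AB = (0, −1, 0) and AC = (3, 0, 0), so a normal is n = AB × AC = (0, 0, 3).
Then n·(16, −4, −19) − 6 = −63.
|n| = √(0 + 0 + 9) = 3, so the distance is |-63|/3 = 21.

21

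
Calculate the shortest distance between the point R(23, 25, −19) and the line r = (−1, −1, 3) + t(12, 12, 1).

Direction vector d = (12, 12, 1).
AP = (24, 26, −22), and AP × d = (290, −288, −24).
|AP × d|² = 167620 and |d|² = 289, so the distance is √(167620/289) = √580 = 2√145.

2√145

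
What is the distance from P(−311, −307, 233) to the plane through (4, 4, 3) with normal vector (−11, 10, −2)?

7

The plane has equation n·(r − (4, 4, 3)) = 0, i.e. n·r = -10.
n = (−11, 10, −2); n·P − (-10) = -105; |n| = 15; distance = 105/15 = 7.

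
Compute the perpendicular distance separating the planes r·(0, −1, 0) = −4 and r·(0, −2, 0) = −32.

Divide the second equation by 2 to match normals: −y = -16.
With common normal n = (0, −1, 0) (|n| = 1), the distance is |(-4) − (-16)|/|n| = 12/1 = 12.

12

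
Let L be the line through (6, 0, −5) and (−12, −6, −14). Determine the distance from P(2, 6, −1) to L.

A direction vector is d = (−18, −6, −9).
AP = (−4, 6, 4), and AP × d = (−30, −108, 132).
|AP × d|² = 29988 and |d|² = 441, so the distance is √(29988/441) = √68 = 2√17.

2√17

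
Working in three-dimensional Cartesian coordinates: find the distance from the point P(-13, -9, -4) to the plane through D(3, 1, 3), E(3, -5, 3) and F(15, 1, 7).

DE = (0, -6, 0) and DF = (12, 0, 4), so a normal is n = DE × DF = (-24, 0, 72).
Then n·(-13, -9, -4) - 144 = -120.
|n| = √(576 + 0 + 5184) = 24√10, so the distance is |-120|/(24√10) = 5/√10.

5/√10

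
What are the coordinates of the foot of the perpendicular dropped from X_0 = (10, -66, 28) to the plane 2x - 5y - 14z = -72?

(146/15, -196/3, 448/15)

The perpendicular from X_0 has direction n = (2, -5, -14): r = (10, -66, 28) + μ(2, -5, -14).
Substitute into the plane: n·(X_0 + μn) = -72 gives -42 + 225μ = -72, so μ = -2/15.
Foot = (10, -66, 28) + (-2/15)·(2, -5, -14) = (146/15, -196/3, 448/15).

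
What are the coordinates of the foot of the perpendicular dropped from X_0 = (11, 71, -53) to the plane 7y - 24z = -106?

The perpendicular from X_0 has direction n = (0, 7, -24): r = (11, 71, -53) + μ(0, 7, -24).
Substitute into the plane: n·(X_0 + μn) = -106 gives 1769 + 625μ = -106, so μ = -3.
Foot = (11, 71, -53) + (-3)·(0, 7, -24) = (11, 50, 19).

(11, 50, 19)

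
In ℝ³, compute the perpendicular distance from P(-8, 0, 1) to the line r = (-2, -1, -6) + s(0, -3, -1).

2√19

Direction vector d = (0, -3, -1).
AP = (-6, 1, 7); AP·d = -10, |AP|² = 86, |d|² = 10.
distance² = |AP|² − (AP·d)²/|d|² = 86 − 100/10 = 76, so the distance is 2√19.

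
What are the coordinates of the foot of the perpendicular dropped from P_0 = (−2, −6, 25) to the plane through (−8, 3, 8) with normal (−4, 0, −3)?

(-14, -6, 16)

The perpendicular from P_0 has direction n = (−4, 0, −3): r = (−2, −6, 25) + μ(−4, 0, −3).
Substitute into the plane: n·(P_0 + μn) = 8 gives -67 + 25μ = 8, so μ = 3.
Foot = (−2, −6, 25) + 3·(−4, 0, −3) = (−14, −6, 16).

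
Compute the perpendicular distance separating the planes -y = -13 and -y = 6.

19

Both planes have normal n = (0, -1, 0), |n| = 1. Any point on the first plane is at distance |6 − (-13)|/|n| = 19/1 = 19 from the second.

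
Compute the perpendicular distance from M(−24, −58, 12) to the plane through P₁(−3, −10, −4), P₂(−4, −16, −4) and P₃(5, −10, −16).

14/√53

P₁P₂ = (−1, −6, 0) and P₁P₃ = (8, 0, −12), so a normal is n = P₁P₂ × P₁P₃ = (72, −12, 48).
d = |72·(-24) + (-12)·(-58) + 48·12 − (-288)| / √(5184 + 144 + 2304) = |-168| / (12√53) = 14/√53.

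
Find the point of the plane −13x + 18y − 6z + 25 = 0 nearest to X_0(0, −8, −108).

n = (−13, 18, −6), |n|² = 529, and n·X_0 − (-25) = 529.
t = 529/529 = 1, so the foot is X_0 − t·n = (0, −8, −108) − 1·(−13, 18, −6) = (13, −26, −102).

(13, -26, -102)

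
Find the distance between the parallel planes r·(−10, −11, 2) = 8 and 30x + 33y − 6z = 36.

Divide the second equation by -3 to match normals: −10x − 11y + 2z = -12.
With common normal n = (−10, −11, 2) (|n| = 15), the distance is |8 − (-12)|/|n| = 20/15 = 4/3.

4/3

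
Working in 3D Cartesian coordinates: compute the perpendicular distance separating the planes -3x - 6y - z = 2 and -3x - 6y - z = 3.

With common normal n = (-3, -6, -1) (|n| = √46), the distance is |2 − 3|/|n| = 1/√46 = √46/46.

1/√46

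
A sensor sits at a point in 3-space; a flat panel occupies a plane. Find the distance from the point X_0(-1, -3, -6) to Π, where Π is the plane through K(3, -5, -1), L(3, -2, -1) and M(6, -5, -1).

KL = (0, 3, 0) and KM = (3, 0, 0), so a normal is n = KL × KM = (0, 0, -9).
n = (0, 0, -9); n·P − 9 = 45; |n| = 9; distance = 45/9 = 5.

5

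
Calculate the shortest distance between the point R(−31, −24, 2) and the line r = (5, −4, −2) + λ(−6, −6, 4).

Direction vector d = (−6, −6, 4).
AP = (−36, −20, 4); AP·d = 352, |AP|² = 1712, |d|² = 88.
distance² = |AP|² − (AP·d)²/|d|² = 1712 − 123904/88 = 304, so the distance is 4√19.

4√19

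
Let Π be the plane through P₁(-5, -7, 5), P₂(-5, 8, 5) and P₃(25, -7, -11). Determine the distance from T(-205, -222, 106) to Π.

P₁P₂ = (0, 15, 0) and P₁P₃ = (30, 0, -16), so a normal is n = P₁P₂ × P₁P₃ = (-240, 0, -450).
n = (-240, 0, -450); n·P − (-1050) = 2550; |n| = 510; distance = 2550/510 = 5.

5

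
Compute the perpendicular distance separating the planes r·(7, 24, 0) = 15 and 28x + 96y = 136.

19/25

Divide the second equation by 4 to match normals: 7x + 24y = 34.
Both planes have normal n = (7, 24, 0), |n| = 25. Any point on the first plane is at distance |34 − 15|/|n| = 19/25 from the second.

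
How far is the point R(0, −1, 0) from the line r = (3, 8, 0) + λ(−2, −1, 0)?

3√5

Direction vector d = (−2, −1, 0).
AP = (−3, −9, 0); AP·d = 15, |AP|² = 90, |d|² = 5.
distance² = |AP|² − (AP·d)²/|d|² = 90 − 225/5 = 45, so the distance is 3√5.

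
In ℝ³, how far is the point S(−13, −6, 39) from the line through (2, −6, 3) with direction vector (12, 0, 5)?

39

Direction vector d = (12, 0, 5).
AP = (−15, 0, 36), and AP × d = (0, 507, 0).
|AP × d|² = 257049 and |d|² = 169, so the distance is √(257049/169) = √1521 = 39.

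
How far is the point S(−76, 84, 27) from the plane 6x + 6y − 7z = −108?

n = (6, 6, −7); n·P − (-108) = -33; |n| = 11; distance = 33/11 = 3.

3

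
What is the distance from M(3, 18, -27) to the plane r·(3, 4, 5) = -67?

13/(5√2)

n = (3, 4, 5); n·P − (-67) = 13; |n| = 5√2; distance = 13/(5√2) = 13√2/10.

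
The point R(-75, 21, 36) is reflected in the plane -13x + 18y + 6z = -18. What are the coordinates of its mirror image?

n = (-13, 18, 6), |n|² = 529, n·R − (-18) = 1587, so t = 1587/529 = 3.
Foot F = R − 3·n = (-36, -33, 18); the reflection is 2F − R = (3, -87, 0).

(3, -87, 0)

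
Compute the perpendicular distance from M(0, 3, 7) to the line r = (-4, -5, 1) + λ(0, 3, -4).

Direction vector d = (0, 3, -4).
AP = (4, 8, 6), and AP × d = (-50, 16, 12).
|AP × d|² = 2900 and |d|² = 25, so the distance is √(2900/25) = √116 = 2√29.

2√29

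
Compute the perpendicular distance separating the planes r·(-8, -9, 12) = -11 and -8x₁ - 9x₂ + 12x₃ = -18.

7/17

With common normal n = (-8, -9, 12) (|n| = 17), the distance is |(-11) − (-18)|/|n| = 7/17.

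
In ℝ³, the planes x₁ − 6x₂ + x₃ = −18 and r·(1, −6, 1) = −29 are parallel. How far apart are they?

11/√38

Both planes have normal n = (1, −6, 1), |n| = √38. Any point on the first plane is at distance |(-29) − (-18)|/|n| = 11/√38 from the second.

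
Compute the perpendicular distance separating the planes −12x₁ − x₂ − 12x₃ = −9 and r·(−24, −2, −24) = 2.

10/17

Divide the second equation by 2 to match normals: −12x₁ − x₂ − 12x₃ = 1.
With common normal n = (−12, −1, −12) (|n| = 17), the distance is |(-9) − 1|/|n| = 10/17.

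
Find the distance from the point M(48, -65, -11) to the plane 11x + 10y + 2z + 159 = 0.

1

d = |11·48 + 10·(-65) + 2·(-11) − (-159)| / √(121 + 100 + 4) = |15| / 15 = 1.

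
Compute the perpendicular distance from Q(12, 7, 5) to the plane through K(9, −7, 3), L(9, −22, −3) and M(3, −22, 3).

1/√6

KL = (0, −15, −6) and KM = (−6, −15, 0), so a normal is n = KL × KM = (−90, 36, −90).
Then n·(12, 7, 5) − (−1332) = 54.
|n| = √(8100 + 1296 + 8100) = 54√6, so the distance is |54|/(54√6) = 1/√6.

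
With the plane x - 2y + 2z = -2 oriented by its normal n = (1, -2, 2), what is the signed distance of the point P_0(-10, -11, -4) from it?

n·P_0 − (-2) = 6.
|n| = 3, so the signed distance is 6/3 = 2.

2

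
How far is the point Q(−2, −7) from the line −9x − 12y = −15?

d = |(-9)·(-2) + (-12)·(-7) − (-15)| / √(81 + 144) = |117|/15 = 39/5.

39/5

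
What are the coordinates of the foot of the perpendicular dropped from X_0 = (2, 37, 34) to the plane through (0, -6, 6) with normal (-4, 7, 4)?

n = (-4, 7, 4), |n|² = 81, and n·X_0 − (-18) = 405.
t = 405/81 = 5, so the foot is X_0 − t·n = (2, 37, 34) − 5·(-4, 7, 4) = (22, 2, 14).

(22, 2, 14)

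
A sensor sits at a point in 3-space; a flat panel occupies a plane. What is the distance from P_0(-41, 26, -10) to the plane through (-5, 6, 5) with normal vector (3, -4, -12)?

The plane has equation n·(r − (-5, 6, 5)) = 0, i.e. n·r = -99.
Then n·(-41, 26, -10) - (-99) = -8.
|n| = √(9 + 16 + 144) = 13, so the distance is |-8|/13 = 8/13.

8/13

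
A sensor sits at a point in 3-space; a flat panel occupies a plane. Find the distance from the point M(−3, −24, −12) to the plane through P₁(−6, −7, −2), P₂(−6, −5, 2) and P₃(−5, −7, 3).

P₁P₂ = (0, 2, 4) and P₁P₃ = (1, 0, 5), so a normal is n = P₁P₂ × P₁P₃ = (10, 4, −2).
n = (10, 4, −2); n·P − (-84) = -18; |n| = 2√30; distance = 18/(2√30) = 9/√30.

9/√30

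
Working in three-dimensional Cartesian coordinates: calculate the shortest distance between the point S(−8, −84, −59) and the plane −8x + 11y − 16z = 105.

1

Normal vector n = (−8, 11, −16), and n·(−8, −84, −59) − 105 = −21.
|n| = √(64 + 121 + 256) = 21, so the distance is |-21|/21 = 1.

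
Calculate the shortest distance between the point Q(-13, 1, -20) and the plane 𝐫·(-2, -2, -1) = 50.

d = |(-2)·(-13) + (-2)·1 + (-1)·(-20) − 50| / √(4 + 4 + 1) = |-6| / 3 = 2.

2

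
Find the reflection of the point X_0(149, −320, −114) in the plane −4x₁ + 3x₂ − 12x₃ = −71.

(1865/13, -4106/13, -1698/13)

With n = (−4, 3, −12), the signed offset is (n·X_0 − (-71))/|n|² = -117/169 = -9/13.
X_0' = X_0 − 2t·n = (149, −320, −114) − (-18/13)·(−4, 3, −12) = (1865/13, −4106/13, −1698/13).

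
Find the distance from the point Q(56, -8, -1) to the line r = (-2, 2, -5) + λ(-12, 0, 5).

Direction vector d = (-12, 0, 5).
AP = (58, -10, 4); AP·d = -676, |AP|² = 3480, |d|² = 169.
distance² = |AP|² − (AP·d)²/|d|² = 3480 − 456976/169 = 776, so the distance is 2√194.

2√194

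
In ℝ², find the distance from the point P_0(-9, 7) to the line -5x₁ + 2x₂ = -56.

115/√29

d = |(-5)·(-9) + 2·7 − (-56)| / √(25 + 4) = |115|/√29 = 115√29/29.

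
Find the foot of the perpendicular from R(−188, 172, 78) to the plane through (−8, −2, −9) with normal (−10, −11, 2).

The perpendicular from R has direction n = (−10, −11, 2): r = (−188, 172, 78) + μ(−10, −11, 2).
Substitute into the plane: n·(R + μn) = 84 gives 144 + 225μ = 84, so μ = -4/15.
Foot = (−188, 172, 78) + (-4/15)·(−10, −11, 2) = (−556/3, 2624/15, 1162/15).

(-556/3, 2624/15, 1162/15)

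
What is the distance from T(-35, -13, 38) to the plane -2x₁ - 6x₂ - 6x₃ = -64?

8/√19

Normal vector n = (-2, -6, -6), and n·(-35, -13, 38) - (-64) = -16.
|n| = √(4 + 36 + 36) = 2√19, so the distance is |-16|/(2√19) = 8√19/19.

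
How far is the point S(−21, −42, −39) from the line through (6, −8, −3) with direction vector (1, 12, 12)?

2√145

Direction vector d = (1, 12, 12).
AP = (−27, −34, −36); AP·d = -867, |AP|² = 3181, |d|² = 289.
distance² = |AP|² − (AP·d)²/|d|² = 3181 − 751689/289 = 580, so the distance is 2√145.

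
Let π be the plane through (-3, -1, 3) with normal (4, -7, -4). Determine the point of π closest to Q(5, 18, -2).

(9, 11, -6)

The perpendicular from Q has direction n = (4, -7, -4): r = (5, 18, -2) + λ(4, -7, -4).
Substitute into the plane: n·(Q + λn) = -17 gives -98 + 81λ = -17, so λ = 1.
Foot = (5, 18, -2) + 1·(4, -7, -4) = (9, 11, -6).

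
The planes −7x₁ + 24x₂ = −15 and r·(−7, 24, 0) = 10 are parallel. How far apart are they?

1

With common normal n = (−7, 24, 0) (|n| = 25), the distance is |(-15) − 10|/|n| = 25/25 = 1.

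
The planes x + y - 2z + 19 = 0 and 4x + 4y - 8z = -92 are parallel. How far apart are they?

Divide the second equation by 4 to match normals: x + y - 2z = -23.
Both planes have normal n = (1, 1, -2), |n| = √6. Any point on the first plane is at distance |(-23) − (-19)|/|n| = 4/√6 = 2√6/3 from the second.

4/√6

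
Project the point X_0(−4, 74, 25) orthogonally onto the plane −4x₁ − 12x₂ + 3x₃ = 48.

n = (−4, −12, 3), |n|² = 169, and n·X_0 − 48 = -845.
t = -845/169 = -5, so the foot is X_0 − t·n = (−4, 74, 25) − (-5)·(−4, −12, 3) = (−24, 14, 40).

(-24, 14, 40)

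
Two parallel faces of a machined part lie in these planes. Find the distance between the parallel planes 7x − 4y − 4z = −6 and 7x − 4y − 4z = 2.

Both planes have normal n = (7, −4, −4), |n| = 9. Any point on the first plane is at distance |2 − (-6)|/|n| = 8/9 from the second.

8/9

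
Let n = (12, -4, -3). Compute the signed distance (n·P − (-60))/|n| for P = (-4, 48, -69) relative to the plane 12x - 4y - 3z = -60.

n·P − (-60) = 27.
|n| = 13, so the signed distance is 27/13.

27/13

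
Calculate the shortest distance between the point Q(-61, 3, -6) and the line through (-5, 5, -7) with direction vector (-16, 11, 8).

9√17

Direction vector d = (-16, 11, 8).
AP = (-56, -2, 1); AP·d = 882, |AP|² = 3141, |d|² = 441.
distance² = |AP|² − (AP·d)²/|d|² = 3141 − 777924/441 = 1377, so the distance is 9√17.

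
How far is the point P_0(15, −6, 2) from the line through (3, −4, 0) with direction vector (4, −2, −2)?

Direction vector d = (4, −2, −2).
AP = (12, −2, 2), and AP × d = (8, 32, −16).
|AP × d|² = 1344 and |d|² = 24, so the distance is √(1344/24) = √56 = 2√14.

2√14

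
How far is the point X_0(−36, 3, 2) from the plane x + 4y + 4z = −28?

12/√33

Normal vector n = (1, 4, 4), and n·(−36, 3, 2) − (−28) = 12.
|n| = √(1 + 16 + 16) = √33, so the distance is |12|/√33 = 12/√33.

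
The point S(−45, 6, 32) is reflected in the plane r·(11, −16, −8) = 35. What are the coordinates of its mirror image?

With n = (11, −16, −8), the signed offset is (n·S − 35)/|n|² = -882/441 = -2.
S' = S − 2t·n = (−45, 6, 32) − (-4)·(11, −16, −8) = (−1, −58, 0).

(-1, -58, 0)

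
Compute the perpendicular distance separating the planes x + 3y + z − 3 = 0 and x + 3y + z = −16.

19√11/11

Both planes have normal n = (1, 3, 1), |n| = √11. Any point on the first plane is at distance |(-16) − 3|/|n| = 19/√11 from the second.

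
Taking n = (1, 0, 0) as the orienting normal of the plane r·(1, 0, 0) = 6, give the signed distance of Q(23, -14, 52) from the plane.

17

n·Q − 6 = 17.
|n| = 1, so the signed distance is 17/1 = 17.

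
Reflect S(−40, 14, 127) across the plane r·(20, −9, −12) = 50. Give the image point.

With n = (20, −9, −12), the signed offset is (n·S − 50)/|n|² = -2500/625 = -4.
S' = S − 2t·n = (−40, 14, 127) − (-8)·(20, −9, −12) = (120, −58, 31).

(120, -58, 31)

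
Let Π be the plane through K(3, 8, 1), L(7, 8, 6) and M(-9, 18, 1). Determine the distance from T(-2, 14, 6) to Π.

KL = (4, 0, 5) and KM = (-12, 10, 0), so a normal is n = KL × KM = (-50, -60, 40).
n = (-50, -60, 40); n·P − (-590) = 90; |n| = 10√77; distance = 90/(10√77) = 9√77/77.

9√77/77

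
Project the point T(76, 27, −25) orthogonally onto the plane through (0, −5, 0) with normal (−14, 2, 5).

(6, 37, 0)

n = (−14, 2, 5), |n|² = 225, and n·T − (-10) = -1125.
t = -1125/225 = -5, so the foot is T − t·n = (76, 27, −25) − (-5)·(−14, 2, 5) = (6, 37, 0).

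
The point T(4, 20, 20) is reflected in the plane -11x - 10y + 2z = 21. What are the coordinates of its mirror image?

With n = (-11, -10, 2), the signed offset is (n·T − 21)/|n|² = -225/225 = -1.
T' = T − 2t·n = (4, 20, 20) − (-2)·(-11, -10, 2) = (-18, 0, 24).

(-18, 0, 24)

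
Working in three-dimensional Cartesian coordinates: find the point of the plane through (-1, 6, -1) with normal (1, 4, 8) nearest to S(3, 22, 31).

The perpendicular from S has direction n = (1, 4, 8): r = (3, 22, 31) + t(1, 4, 8).
Substitute into the plane: n·(S + tn) = 15 gives 339 + 81t = 15, so t = -4.
Foot = (3, 22, 31) + (-4)·(1, 4, 8) = (-1, 6, -1).

(-1, 6, -1)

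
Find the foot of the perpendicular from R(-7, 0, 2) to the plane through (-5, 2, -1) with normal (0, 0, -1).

(-7, 0, -1)

n = (0, 0, -1), |n|² = 1, and n·R − 1 = -3.
t = -3/1 = -3, so the foot is R − t·n = (-7, 0, 2) − (-3)·(0, 0, -1) = (-7, 0, -1).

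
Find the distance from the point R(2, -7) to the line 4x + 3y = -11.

The normal to the line is n = (4, 3) with |n| = 5.
|n·R − (-11)| = |-13 − (-11)| = 2, so the distance is 2/5.

2/5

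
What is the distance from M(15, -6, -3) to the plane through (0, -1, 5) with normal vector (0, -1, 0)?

5

The plane has equation n·(r − (0, -1, 5)) = 0, i.e. n·r = 1.
d = |(-1)·(-6) − 1| / √(0 + 1 + 0) = |5| / 1 = 5.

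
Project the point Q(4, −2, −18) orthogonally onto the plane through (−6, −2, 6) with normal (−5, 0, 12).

n = (−5, 0, 12), |n|² = 169, and n·Q − 102 = -338.
t = -338/169 = -2, so the foot is Q − t·n = (4, −2, −18) − (-2)·(−5, 0, 12) = (−6, −2, 6).

(-6, -2, 6)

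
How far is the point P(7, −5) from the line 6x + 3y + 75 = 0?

34/√5

The normal to the line is n = (6, 3) with |n| = 3√5.
|n·P − (-75)| = |27 − (-75)| = 102, so the distance is 102/(3√5) = 34/√5.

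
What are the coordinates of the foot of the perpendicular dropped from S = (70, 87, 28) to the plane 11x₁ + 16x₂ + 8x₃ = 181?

(15, 7, -12)

The perpendicular from S has direction n = (11, 16, 8): r = (70, 87, 28) + λ(11, 16, 8).
Substitute into the plane: n·(S + λn) = 181 gives 2386 + 441λ = 181, so λ = -5.
Foot = (70, 87, 28) + (-5)·(11, 16, 8) = (15, 7, −12).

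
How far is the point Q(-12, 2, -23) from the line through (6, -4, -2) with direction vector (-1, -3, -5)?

Direction vector d = (-1, -3, -5).
AP = (-18, 6, -21); AP·d = 105, |AP|² = 801, |d|² = 35.
distance² = |AP|² − (AP·d)²/|d|² = 801 − 11025/35 = 486, so the distance is 9√6.

9√6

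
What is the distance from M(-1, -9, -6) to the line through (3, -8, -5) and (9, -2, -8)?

3

A direction vector is d = (6, 6, -3).
AP = (-4, -1, -1); AP·d = -27, |AP|² = 18, |d|² = 81.
distance² = |AP|² − (AP·d)²/|d|² = 18 − 729/81 = 9, so the distance is 3.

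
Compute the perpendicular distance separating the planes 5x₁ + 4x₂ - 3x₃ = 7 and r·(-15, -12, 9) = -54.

11√2/10

Divide the second equation by -3 to match normals: 5x₁ + 4x₂ - 3x₃ = 18.
With common normal n = (5, 4, -3) (|n| = 5√2), the distance is |7 − 18|/|n| = 11/(5√2) = 11√2/10.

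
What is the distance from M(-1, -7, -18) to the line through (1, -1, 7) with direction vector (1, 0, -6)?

Direction vector d = (1, 0, -6).
AP = (-2, -6, -25); AP·d = 148, |AP|² = 665, |d|² = 37.
distance² = |AP|² − (AP·d)²/|d|² = 665 − 21904/37 = 73, so the distance is √73.

√73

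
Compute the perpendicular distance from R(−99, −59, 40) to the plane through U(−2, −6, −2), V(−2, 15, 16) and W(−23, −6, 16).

30/11

UV = (0, 21, 18) and UW = (−21, 0, 18), so a normal is n = UV × UW = (378, −378, 441).
d = |378·(-99) + (-378)·(-59) + 441·40 − 630| / √(142884 + 142884 + 194481) = |1890| / 693 = 30/11.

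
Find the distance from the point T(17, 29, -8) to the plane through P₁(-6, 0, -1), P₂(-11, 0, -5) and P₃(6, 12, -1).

P₁P₂ = (-5, 0, -4) and P₁P₃ = (12, 12, 0), so a normal is n = P₁P₂ × P₁P₃ = (48, -48, -60).
Then n·(17, 29, -8) - (-228) = 132.
|n| = √(2304 + 2304 + 3600) = 12√57, so the distance is |132|/(12√57) = 11/√57.

11/√57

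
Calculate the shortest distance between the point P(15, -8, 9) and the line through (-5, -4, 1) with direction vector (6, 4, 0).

Direction vector d = (6, 4, 0).
AP = (20, -4, 8); AP·d = 104, |AP|² = 480, |d|² = 52.
distance² = |AP|² − (AP·d)²/|d|² = 480 − 10816/52 = 272, so the distance is 4√17.

4√17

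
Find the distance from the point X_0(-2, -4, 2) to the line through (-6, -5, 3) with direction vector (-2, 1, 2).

3

Direction vector d = (-2, 1, 2).
AP = (4, 1, -1), and AP × d = (3, -6, 6).
|AP × d|² = 81 and |d|² = 9, so the distance is √(81/9) = √9 = 3.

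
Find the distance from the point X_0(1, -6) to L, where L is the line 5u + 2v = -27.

20√29/29

d = |5·1 + 2·(-6) − (-27)| / √(25 + 4) = |20|/√29 = 20√29/29.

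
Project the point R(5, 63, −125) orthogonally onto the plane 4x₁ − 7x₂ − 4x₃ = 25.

(7/3, 203/3, -367/3)

The perpendicular from R has direction n = (4, −7, −4): r = (5, 63, −125) + μ(4, −7, −4).
Substitute into the plane: n·(R + μn) = 25 gives 79 + 81μ = 25, so μ = -2/3.
Foot = (5, 63, −125) + (-2/3)·(4, −7, −4) = (7/3, 203/3, −367/3).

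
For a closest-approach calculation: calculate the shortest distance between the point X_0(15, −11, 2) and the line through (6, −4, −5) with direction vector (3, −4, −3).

√145

Direction vector d = (3, −4, −3).
AP = (9, −7, 7), and AP × d = (49, 48, −15).
|AP × d|² = 4930 and |d|² = 34, so the distance is √(4930/34) = √145.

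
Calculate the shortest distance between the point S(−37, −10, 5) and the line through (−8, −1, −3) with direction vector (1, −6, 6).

√913

Direction vector d = (1, −6, 6).
AP = (−29, −9, 8); AP·d = 73, |AP|² = 986, |d|² = 73.
distance² = |AP|² − (AP·d)²/|d|² = 986 − 5329/73 = 913, so the distance is √913.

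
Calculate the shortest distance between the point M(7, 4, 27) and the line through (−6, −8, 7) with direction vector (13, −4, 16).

4√17

Direction vector d = (13, −4, 16).
AP = (13, 12, 20), and AP × d = (272, 52, −208).
|AP × d|² = 119952 and |d|² = 441, so the distance is √(119952/441) = √272 = 4√17.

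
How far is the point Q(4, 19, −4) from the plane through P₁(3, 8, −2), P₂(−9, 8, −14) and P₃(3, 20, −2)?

3√2/2

P₁P₂ = (−12, 0, −12) and P₁P₃ = (0, 12, 0), so a normal is n = P₁P₂ × P₁P₃ = (144, 0, −144).
Then n·(4, 19, −4) − 720 = 432.
|n| = √(20736 + 0 + 20736) = 144√2, so the distance is |432|/(144√2) = 3/√2.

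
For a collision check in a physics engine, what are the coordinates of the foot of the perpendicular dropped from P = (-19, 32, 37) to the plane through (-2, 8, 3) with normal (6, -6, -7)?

(5, 8, 9)

The perpendicular from P has direction n = (6, -6, -7): r = (-19, 32, 37) + μ(6, -6, -7).
Substitute into the plane: n·(P + μn) = -81 gives -565 + 121μ = -81, so μ = 4.
Foot = (-19, 32, 37) + 4·(6, -6, -7) = (5, 8, 9).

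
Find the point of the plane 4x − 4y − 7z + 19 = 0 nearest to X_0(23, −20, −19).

n = (4, −4, −7), |n|² = 81, and n·X_0 − (-19) = 324.
t = 324/81 = 4, so the foot is X_0 − t·n = (23, −20, −19) − 4·(4, −4, −7) = (7, −4, 9).

(7, -4, 9)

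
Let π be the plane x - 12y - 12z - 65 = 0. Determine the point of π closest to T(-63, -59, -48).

n = (1, -12, -12), |n|² = 289, and n·T − 65 = 1156.
t = 1156/289 = 4, so the foot is T − t·n = (-63, -59, -48) − 4·(1, -12, -12) = (-67, -11, 0).

(-67, -11, 0)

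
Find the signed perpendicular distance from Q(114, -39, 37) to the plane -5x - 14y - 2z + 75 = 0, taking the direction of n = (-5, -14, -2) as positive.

-23/15

n·Q − (-75) = -23.
|n| = 15, so the signed distance is -23/15.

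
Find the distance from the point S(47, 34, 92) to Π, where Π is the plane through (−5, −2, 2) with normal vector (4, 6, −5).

The plane has equation n·(r − (−5, −2, 2)) = 0, i.e. n·r = -42.
Then n·(47, 34, 92) − (−42) = −26.
|n| = √(16 + 36 + 25) = √77, so the distance is |-26|/√77 = 26√77/77.

26/√77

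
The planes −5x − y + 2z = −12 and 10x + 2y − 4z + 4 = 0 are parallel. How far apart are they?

Divide the second equation by -2 to match normals: −5x − y + 2z = 2.
Both planes have normal n = (−5, −1, 2), |n| = √30. Any point on the first plane is at distance |2 − (-12)|/|n| = 14/√30 from the second.

7√30/15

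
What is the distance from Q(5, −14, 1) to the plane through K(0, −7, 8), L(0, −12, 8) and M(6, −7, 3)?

KL = (0, −5, 0) and KM = (6, 0, −5), so a normal is n = KL × KM = (25, 0, 30).
n = (25, 0, 30); n·P − 240 = -85; |n| = 5√61; distance = 85/(5√61) = 17/√61.

17/√61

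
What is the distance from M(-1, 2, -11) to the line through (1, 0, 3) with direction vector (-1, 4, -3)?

Direction vector d = (-1, 4, -3).
AP = (-2, 2, -14), and AP × d = (50, 8, -6).
|AP × d|² = 2600 and |d|² = 26, so the distance is √(2600/26) = √100 = 10.

10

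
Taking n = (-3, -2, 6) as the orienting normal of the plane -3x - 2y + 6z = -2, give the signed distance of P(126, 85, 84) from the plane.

-6

n·P − (-2) = -42.
|n| = 7, so the signed distance is -42/7 = -6.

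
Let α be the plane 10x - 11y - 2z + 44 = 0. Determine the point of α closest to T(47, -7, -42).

(17, 26, -36)

The perpendicular from T has direction n = (10, -11, -2): r = (47, -7, -42) + λ(10, -11, -2).
Substitute into the plane: n·(T + λn) = -44 gives 631 + 225λ = -44, so λ = -3.
Foot = (47, -7, -42) + (-3)·(10, -11, -2) = (17, 26, -36).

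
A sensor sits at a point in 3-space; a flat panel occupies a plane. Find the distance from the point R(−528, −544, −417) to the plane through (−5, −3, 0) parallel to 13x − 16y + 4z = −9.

9

Parallel planes share the normal n = (13, −16, 4); since (−5, −3, 0) lies on the plane, its equation is 13x − 16y + 4z = -17.
d = |13·(-528) + (-16)·(-544) + 4·(-417) − (-17)| / √(169 + 256 + 16) = |189| / 21 = 9.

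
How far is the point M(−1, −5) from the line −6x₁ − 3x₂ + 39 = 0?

d = |(-6)·(-1) + (-3)·(-5) − (-39)| / √(36 + 9) = |60|/(3√5) = 4√5.

4√5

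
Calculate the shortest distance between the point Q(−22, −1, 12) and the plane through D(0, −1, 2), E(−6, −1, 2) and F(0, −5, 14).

√10

DE = (−6, 0, 0) and DF = (0, −4, 12), so a normal is n = DE × DF = (0, 72, 24).
n = (0, 72, 24); n·P − (-24) = 240; |n| = 24√10; distance = 240/(24√10) = √10.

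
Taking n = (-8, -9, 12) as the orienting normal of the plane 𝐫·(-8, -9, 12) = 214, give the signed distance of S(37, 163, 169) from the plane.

3

n·S − 214 = 51.
|n| = 17, so the signed distance is 51/17 = 3.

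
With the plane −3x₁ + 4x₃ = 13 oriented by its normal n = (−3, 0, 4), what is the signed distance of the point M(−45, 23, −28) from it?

n·M − 13 = 10.
|n| = 5, so the signed distance is 10/5 = 2.

2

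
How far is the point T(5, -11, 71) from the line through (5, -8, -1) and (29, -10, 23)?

36√2

A direction vector is d = (24, -2, 24).
AP = (0, -3, 72), and AP × d = (72, 1728, 72).
|AP × d|² = 2996352 and |d|² = 1156, so the distance is √(2996352/1156) = √2592 = 36√2.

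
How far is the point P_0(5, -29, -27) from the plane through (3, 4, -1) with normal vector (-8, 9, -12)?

The plane has equation n·(r − (3, 4, -1)) = 0, i.e. n·r = 24.
d = |(-8)·5 + 9·(-29) + (-12)·(-27) − 24| / √(64 + 81 + 144) = |-1| / 17 = 1/17.

1/17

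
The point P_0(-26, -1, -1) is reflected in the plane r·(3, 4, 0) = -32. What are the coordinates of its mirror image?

n = (3, 4, 0), |n|² = 25, n·P_0 − (-32) = -50, so t = -50/25 = -2.
Foot F = P_0 − (-2)·n = (-20, 7, -1); the reflection is 2F − P_0 = (-14, 15, -1).

(-14, 15, -1)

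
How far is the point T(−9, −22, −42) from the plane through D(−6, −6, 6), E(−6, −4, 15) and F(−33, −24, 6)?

DE = (0, 2, 9) and DF = (−27, −18, 0), so a normal is n = DE × DF = (162, −243, 54).
n = (162, −243, 54); n·P − 810 = 810; |n| = 297; distance = 810/297 = 30/11.

30/11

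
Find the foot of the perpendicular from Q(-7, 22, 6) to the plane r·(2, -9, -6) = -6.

(-3, 4, -6)

n = (2, -9, -6), |n|² = 121, and n·Q − (-6) = -242.
t = -242/121 = -2, so the foot is Q − t·n = (-7, 22, 6) − (-2)·(2, -9, -6) = (-3, 4, -6).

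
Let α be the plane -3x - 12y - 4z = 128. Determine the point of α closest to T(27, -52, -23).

(36, -16, -11)

The perpendicular from T has direction n = (-3, -12, -4): r = (27, -52, -23) + λ(-3, -12, -4).
Substitute into the plane: n·(T + λn) = 128 gives 635 + 169λ = 128, so λ = -3.
Foot = (27, -52, -23) + (-3)·(-3, -12, -4) = (36, -16, -11).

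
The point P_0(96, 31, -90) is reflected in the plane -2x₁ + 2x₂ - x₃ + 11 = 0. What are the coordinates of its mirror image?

(748/9, 395/9, -868/9)

n = (-2, 2, -1), |n|² = 9, n·P_0 − (-11) = -29, so t = -29/9.
Foot F = P_0 − (-29/9)·n = (806/9, 337/9, -839/9); the reflection is 2F − P_0 = (748/9, 395/9, -868/9).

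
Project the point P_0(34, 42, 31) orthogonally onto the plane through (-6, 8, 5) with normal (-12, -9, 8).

(10, 24, 47)

The perpendicular from P_0 has direction n = (-12, -9, 8): r = (34, 42, 31) + λ(-12, -9, 8).
Substitute into the plane: n·(P_0 + λn) = 40 gives -538 + 289λ = 40, so λ = 2.
Foot = (34, 42, 31) + 2·(-12, -9, 8) = (10, 24, 47).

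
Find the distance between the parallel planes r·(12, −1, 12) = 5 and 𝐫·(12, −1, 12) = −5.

With common normal n = (12, −1, 12) (|n| = 17), the distance is |5 − (-5)|/|n| = 10/17.

10/17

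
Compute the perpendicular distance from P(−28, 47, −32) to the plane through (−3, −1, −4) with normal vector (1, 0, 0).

The plane has equation n·(r − (−3, −1, −4)) = 0, i.e. n·r = -3.
Then n·(−28, 47, −32) − (−3) = −25.
|n| = √(1 + 0 + 0) = 1, so the distance is |-25|/1 = 25.

25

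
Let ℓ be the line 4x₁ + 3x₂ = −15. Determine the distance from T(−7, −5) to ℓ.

28/5

The normal to the line is n = (4, 3) with |n| = 5.
|n·T − (-15)| = |-43 − (-15)| = 28, so the distance is 28/5.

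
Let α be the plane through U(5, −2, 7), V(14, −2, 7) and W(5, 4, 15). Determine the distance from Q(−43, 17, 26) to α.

19/5

UV = (9, 0, 0) and UW = (0, 6, 8), so a normal is n = UV × UW = (0, −72, 54).
Then n·(−43, 17, 26) − 522 = −342.
|n| = √(0 + 5184 + 2916) = 90, so the distance is |-342|/90 = 19/5.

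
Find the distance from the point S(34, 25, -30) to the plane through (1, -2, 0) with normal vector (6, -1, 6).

9/√73

The plane has equation n·(r − (1, -2, 0)) = 0, i.e. n·r = 8.
n = (6, -1, 6); n·P − 8 = -9; |n| = √73; distance = 9/√73.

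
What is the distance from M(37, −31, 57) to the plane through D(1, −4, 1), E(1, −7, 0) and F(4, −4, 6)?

15/√35

DE = (0, −3, −1) and DF = (3, 0, 5), so a normal is n = DE × DF = (−15, −3, 9).
n = (−15, −3, 9); n·P − 6 = 45; |n| = 3√35; distance = 45/(3√35) = 3√35/7.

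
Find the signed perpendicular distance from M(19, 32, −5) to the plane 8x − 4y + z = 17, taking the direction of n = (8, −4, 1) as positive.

2/9

n·M − 17 = 2.
|n| = 9, so the signed distance is 2/9.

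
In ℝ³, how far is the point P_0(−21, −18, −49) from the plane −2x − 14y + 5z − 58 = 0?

Normal vector n = (−2, −14, 5), and n·(−21, −18, −49) − 58 = −9.
|n| = √(4 + 196 + 25) = 15, so the distance is |-9|/15 = 3/5.

3/5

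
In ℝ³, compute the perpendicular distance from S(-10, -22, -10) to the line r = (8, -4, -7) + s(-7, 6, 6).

3√73

Direction vector d = (-7, 6, 6).
AP = (-18, -18, -3), and AP × d = (-90, 129, -234).
|AP × d|² = 79497 and |d|² = 121, so the distance is √(79497/121) = √657 = 3√73.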